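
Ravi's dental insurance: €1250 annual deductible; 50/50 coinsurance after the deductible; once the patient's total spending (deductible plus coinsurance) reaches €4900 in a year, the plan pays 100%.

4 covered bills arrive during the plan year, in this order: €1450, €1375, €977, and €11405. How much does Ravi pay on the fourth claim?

#1 (€1450): €1250 finishes the deductible; €200 goes to coinsurance; coinsurance €200 × 50% = €100. Cost to patient: €1350. OOP to date €1350.
#2 (€1375): 50% coinsurance on €1375 = €687.50. Patient owes €687.50 (running OOP €2037.50).
#3 (€977): deductible met; 50% of €977 = €488.50. Patient owes €488.50 (running OOP €2526).
#4 (€11405): deductible met; 50% of €11405 = €5702.50. Adding that to €2526 gives €8228.50, past the €4900 cap; patient pays only €4900 − €2526 = €2374.

€2374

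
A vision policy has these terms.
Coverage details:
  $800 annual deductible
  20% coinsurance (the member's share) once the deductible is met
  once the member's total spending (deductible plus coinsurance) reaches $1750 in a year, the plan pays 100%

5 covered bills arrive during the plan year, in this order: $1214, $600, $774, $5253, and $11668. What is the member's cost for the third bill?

$154.80

#1 ($1214): $800 to deductible, leaving $414; coinsurance $414 × 20% = $82.80. Member owes $882.80 (running OOP $882.80).
#2 ($600): deductible met; 20% of $600 = $120. Member pays $120; OOP now $1002.80.
#3 ($774): 20% coinsurance on $774 = $154.80. Member owes $154.80 (running OOP $1157.60).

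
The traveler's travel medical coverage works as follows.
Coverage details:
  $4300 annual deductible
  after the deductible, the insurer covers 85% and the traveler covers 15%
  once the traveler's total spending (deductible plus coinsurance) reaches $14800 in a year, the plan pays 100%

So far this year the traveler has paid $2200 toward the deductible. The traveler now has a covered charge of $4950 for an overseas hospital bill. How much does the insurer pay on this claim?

$2200 of the $4300 deductible is already met, leaving $2100.
That leaves $4950 − $2100 = $2850 for coinsurance.
Traveler's 15% share of $2850 is $427.50.
Traveler responsibility before any cap: $2100 + $427.50 = $2527.50.
Total out-of-pocket so far would be $2200 + $2527.50 = $4727.50, below the $14800 cap — no reduction.
Insurer pays the balance: $4950 − $2527.50 = $2422.50.

$2422.50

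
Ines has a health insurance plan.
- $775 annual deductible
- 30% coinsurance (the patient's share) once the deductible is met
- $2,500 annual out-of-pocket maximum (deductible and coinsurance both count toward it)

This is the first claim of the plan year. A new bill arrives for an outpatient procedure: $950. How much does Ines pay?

Deductible not yet touched, so the first $775 of the bill goes to the deductible.
After the $775 deductible portion, $950 − $775 = $175 is subject to coinsurance.
Coinsurance: $175 × 30% = $52.50.
So the patient owes $775 + $52.50 = $827.50 before any cap.
Cumulative spending $0 + $827.50 = $827.50 stays under the $2,500 maximum.

$827.50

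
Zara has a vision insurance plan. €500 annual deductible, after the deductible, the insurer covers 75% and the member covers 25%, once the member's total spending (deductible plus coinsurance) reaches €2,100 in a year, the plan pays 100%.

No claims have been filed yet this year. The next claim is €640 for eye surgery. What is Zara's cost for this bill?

€535

Nothing has been paid toward the €500 deductible, so the first €500 of this charge is applied there.
That leaves €640 − €500 = €140 for coinsurance.
Member's 25% share of €140 is €35.
So the member owes €500 + €35 = €535 before any cap.
Cumulative spending €0 + €535 = €535 stays under the €2,100 maximum.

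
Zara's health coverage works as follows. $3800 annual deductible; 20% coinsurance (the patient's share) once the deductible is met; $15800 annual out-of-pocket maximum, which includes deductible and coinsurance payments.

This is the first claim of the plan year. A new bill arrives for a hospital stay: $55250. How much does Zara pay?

$14090

Nothing has been paid toward the $3800 deductible, so the first $3800 of this charge is applied there.
That leaves $55250 − $3800 = $51450 for coinsurance.
Patient's 20% share of $51450 is $10290.
So the patient owes $3800 + $10290 = $14090 before any cap.
Year-to-date out-of-pocket becomes $0 + $14090 = $14090, still under the $15800 maximum, so no cap applies.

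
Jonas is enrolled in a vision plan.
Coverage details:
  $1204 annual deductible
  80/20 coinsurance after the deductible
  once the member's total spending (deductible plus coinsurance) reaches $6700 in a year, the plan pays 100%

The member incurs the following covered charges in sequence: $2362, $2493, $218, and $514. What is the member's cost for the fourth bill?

Claim 1 ($2362): deductible takes $1204, $1158 remains; member's 20% is $231.60. Member pays $1435.60; OOP now $1435.60.
Claim 2 ($2493): deductible already satisfied, so member's share is 20% × $2493 = $498.60. Member pays $498.60; OOP now $1934.20.
Claim 3 ($218): deductible already satisfied, so member's share is 20% × $218 = $43.60. Member owes $43.60 (running OOP $1977.80).
Claim 4 ($514): 20% coinsurance on $514 = $102.80. Member owes $102.80 (running OOP $2080.60).

$102.80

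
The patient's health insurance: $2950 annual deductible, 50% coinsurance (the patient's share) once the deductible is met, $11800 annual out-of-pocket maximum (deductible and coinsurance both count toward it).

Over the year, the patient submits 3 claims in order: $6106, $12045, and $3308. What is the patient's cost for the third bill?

Bill 1, $6106: $2950 finishes the deductible; $3156 goes to coinsurance; coinsurance $3156 × 50% = $1578. Patient pays $4528; OOP now $4528.
Bill 2, $12045: deductible met; 50% of $12045 = $6022.50. Cost to patient: $6022.50. OOP to date $10550.50.
Bill 3, $3308: 50% coinsurance on $3308 = $1654. Adding that to $10550.50 gives $12204.50, past the $11800 cap; patient pays only $11800 − $10550.50 = $1249.50.

$1249.50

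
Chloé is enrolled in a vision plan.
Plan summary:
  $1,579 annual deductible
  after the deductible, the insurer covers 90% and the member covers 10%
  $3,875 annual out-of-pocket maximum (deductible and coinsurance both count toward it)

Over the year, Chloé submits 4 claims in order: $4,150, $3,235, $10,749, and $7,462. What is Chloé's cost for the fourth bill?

Claim 1 — $4,150: $1,579 finishes the deductible; $2,571 goes to coinsurance; 10% of $2,571 = $257.10. Member pays $1,836.10; OOP now $1,836.10.
Claim 2 — $3,235: deductible met; 10% of $3,235 = $323.50. Member pays $323.50; OOP now $2,159.60.
Claim 3 — $10,749: deductible already satisfied, so member's share is 10% × $10,749 = $1,074.90. Member pays $1,074.90; OOP now $3,234.50.
Claim 4 — $7,462: 10% coinsurance on $7,462 = $746.20. Adding that to $3,234.50 gives $3,980.70, past the $3,875 cap; member pays only $3,875 − $3,234.50 = $640.50.

$640.50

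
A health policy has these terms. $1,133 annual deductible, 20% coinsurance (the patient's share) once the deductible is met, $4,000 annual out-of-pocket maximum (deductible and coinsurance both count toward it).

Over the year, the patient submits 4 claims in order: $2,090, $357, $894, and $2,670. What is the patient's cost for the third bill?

#1 ($2,090): $1,133 finishes the deductible; $957 goes to coinsurance; 20% of $957 = $191.40. Patient pays $1,324.40; OOP now $1,324.40.
#2 ($357): 20% coinsurance on $357 = $71.40. Patient owes $71.40 (running OOP $1,395.80).
#3 ($894): deductible already satisfied, so patient's share is 20% × $894 = $178.80. Cost to patient: $178.80. OOP to date $1,574.60.

$178.80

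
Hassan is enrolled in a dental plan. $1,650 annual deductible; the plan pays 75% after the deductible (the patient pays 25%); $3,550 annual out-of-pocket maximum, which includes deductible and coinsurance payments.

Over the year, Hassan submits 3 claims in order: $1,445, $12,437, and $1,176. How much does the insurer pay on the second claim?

Claim 1 ($1,445): entire amount goes to the deductible. Patient owes $1,445 (running OOP $1,445). Insurer: $1,445 − $1,445 = $0.
Claim 2 ($12,437): $205 finishes the deductible; $12,232 goes to coinsurance; patient's 25% is $3,058. Together that's $205 + $3,058 = $3,263. That would push OOP to $4,708, over the $3,550 cap, so patient pays $3,550 − $1,445 = $2,105. Insurer: $12,437 − $2,105 = $10,332.

$10,332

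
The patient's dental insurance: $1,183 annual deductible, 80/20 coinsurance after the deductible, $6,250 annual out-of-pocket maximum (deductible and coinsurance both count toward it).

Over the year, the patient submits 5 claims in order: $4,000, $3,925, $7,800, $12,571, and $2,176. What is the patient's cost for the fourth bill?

$2,158.60

Claim 1 — $4,000: deductible takes $1,183, $2,817 remains; 20% of $2,817 = $563.40. Patient pays $1,746.40; OOP now $1,746.40.
Claim 2 — $3,925: deductible met; 20% of $3,925 = $785. Patient pays $785; OOP now $2,531.40.
Claim 3 — $7,800: 20% coinsurance on $7,800 = $1,560. Patient pays $1,560; OOP now $4,091.40.
Claim 4 — $12,571: deductible met; 20% of $12,571 = $2,514.20. OOP would hit $6,605.60 > $6,250, so the cap limits the patient to $6,250 − $4,091.40 = $2,158.60.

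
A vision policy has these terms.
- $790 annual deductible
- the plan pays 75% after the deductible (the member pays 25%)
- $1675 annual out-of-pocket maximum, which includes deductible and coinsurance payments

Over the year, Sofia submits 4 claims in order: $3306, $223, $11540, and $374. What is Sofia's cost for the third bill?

$200.25

Claim 1 ($3306): deductible takes $790, $2516 remains; coinsurance $2516 × 25% = $629. Cost to member: $1419. OOP to date $1419.
Claim 2 ($223): deductible already satisfied, so member's share is 25% × $223 = $55.75. Cost to member: $55.75. OOP to date $1474.75.
Claim 3 ($11540): deductible already satisfied, so member's share is 25% × $11540 = $2885. Adding that to $1474.75 gives $4359.75, past the $1675 cap; member pays only $1675 − $1474.75 = $200.25.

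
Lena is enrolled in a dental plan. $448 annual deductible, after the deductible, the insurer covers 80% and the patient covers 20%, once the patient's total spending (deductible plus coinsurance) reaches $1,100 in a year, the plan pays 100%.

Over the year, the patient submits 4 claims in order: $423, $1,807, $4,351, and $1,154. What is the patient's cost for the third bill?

$295.60

#1 ($423): entire amount goes to the deductible. Patient pays $423; OOP now $423.
#2 ($1,807): deductible takes $25, $1,782 remains; 20% of $1,782 = $356.40. Patient pays $381.40; OOP now $804.40.
#3 ($4,351): deductible met; 20% of $4,351 = $870.20. OOP would hit $1,674.60 > $1,100, so the cap limits the patient to $1,100 − $804.40 = $295.60.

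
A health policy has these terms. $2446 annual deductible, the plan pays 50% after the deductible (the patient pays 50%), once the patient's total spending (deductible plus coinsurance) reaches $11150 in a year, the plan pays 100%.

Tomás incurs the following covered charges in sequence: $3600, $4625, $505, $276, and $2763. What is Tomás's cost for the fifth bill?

Claim 1 ($3600): $2446 to deductible, leaving $1154; coinsurance $1154 × 50% = $577. Patient pays $3023; OOP now $3023.
Claim 2 ($4625): 50% coinsurance on $4625 = $2312.50. Patient owes $2312.50 (running OOP $5335.50).
Claim 3 ($505): deductible already satisfied, so patient's share is 50% × $505 = $252.50. Cost to patient: $252.50. OOP to date $5588.
Claim 4 ($276): 50% coinsurance on $276 = $138. Cost to patient: $138. OOP to date $5726.
Claim 5 ($2763): 50% coinsurance on $2763 = $1381.50. Patient pays $1381.50; OOP now $7107.50.

$1381.50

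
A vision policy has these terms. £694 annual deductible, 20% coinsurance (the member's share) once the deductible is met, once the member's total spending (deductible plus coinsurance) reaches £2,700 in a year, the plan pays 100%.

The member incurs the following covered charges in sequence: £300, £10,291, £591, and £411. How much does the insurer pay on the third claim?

£564.40

Bill 1, £300: fully absorbed by the deductible. Cost to member: £300. OOP to date £300. Plan pays £300 − £300 = £0.
Bill 2, £10,291: £394 to deductible, leaving £9,897; coinsurance £9,897 × 20% = £1,979.40. Member owes £2,373.40 (running OOP £2,673.40). Plan pays £10,291 − £2,373.40 = £7,917.60.
Bill 3, £591: deductible met; 20% of £591 = £118.20. That would push OOP to £2,791.60, over the £2,700 cap, so member pays £2,700 − £2,673.40 = £26.60. Plan pays £591 − £26.60 = £564.40.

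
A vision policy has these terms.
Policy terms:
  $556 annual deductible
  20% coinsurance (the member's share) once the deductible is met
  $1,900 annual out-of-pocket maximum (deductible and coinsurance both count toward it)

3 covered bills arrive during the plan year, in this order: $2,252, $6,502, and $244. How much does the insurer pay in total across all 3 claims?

Bill 1, $2,252: $556 to deductible, leaving $1,696; member's 20% is $339.20. Cost to member: $895.20. OOP to date $895.20. Insurer: $2,252 − $895.20 = $1,356.80.
Bill 2, $6,502: 20% coinsurance on $6,502 = $1,300.40. That would push OOP to $2,195.60, over the $1,900 cap, so member pays $1,900 − $895.20 = $1,004.80. Insurer: $6,502 − $1,004.80 = $5,497.20.
Bill 3, $244: deductible met; 20% of $244 = $48.80. That would push OOP to $1,948.80, over the $1,900 cap, so member pays $1,900 − $1,900 = $0. Plan pays $244 − $0 = $244.
Insurer total: $1,356.80 + $5,497.20 + $244 = $7,098.

$7,098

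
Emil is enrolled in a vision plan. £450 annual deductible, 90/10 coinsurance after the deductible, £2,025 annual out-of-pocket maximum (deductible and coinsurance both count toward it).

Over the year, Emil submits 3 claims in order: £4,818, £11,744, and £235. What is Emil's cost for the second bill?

£1,138.20

Bill 1, £4,818: deductible takes £450, £4,368 remains; 10% of £4,368 = £436.80. Cost to member: £886.80. OOP to date £886.80.
Bill 2, £11,744: deductible met; 10% of £11,744 = £1,174.40. OOP would hit £2,061.20 > £2,025, so the cap limits the member to £2,025 − £886.80 = £1,138.20.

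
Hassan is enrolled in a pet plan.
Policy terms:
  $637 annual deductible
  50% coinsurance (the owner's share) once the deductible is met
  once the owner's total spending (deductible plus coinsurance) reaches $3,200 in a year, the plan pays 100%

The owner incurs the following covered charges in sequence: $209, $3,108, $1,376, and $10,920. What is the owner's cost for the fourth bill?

$535

Claim 1 ($209): entire amount goes to the deductible. Cost to owner: $209. OOP to date $209.
Claim 2 ($3,108): $428 to deductible, leaving $2,680; coinsurance $2,680 × 50% = $1,340. Owner pays $1,768; OOP now $1,977.
Claim 3 ($1,376): deductible met; 50% of $1,376 = $688. Owner owes $688 (running OOP $2,665).
Claim 4 ($10,920): deductible met; 50% of $10,920 = $5,460. OOP would hit $8,125 > $3,200, so the cap limits the owner to $3,200 − $2,665 = $535.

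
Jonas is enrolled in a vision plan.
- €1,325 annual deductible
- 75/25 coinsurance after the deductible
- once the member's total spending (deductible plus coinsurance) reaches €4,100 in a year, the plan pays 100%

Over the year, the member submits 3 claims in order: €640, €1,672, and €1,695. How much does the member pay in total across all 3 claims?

Claim 1 — €640: fully absorbed by the deductible. Cost to member: €640. OOP to date €640.
Claim 2 — €1,672: €685 finishes the deductible; €987 goes to coinsurance; 25% of €987 = €246.75. Cost to member: €931.75. OOP to date €1,571.75.
Claim 3 — €1,695: deductible already satisfied, so member's share is 25% × €1,695 = €423.75. Member owes €423.75 (running OOP €1,995.50).
Summing the member's payments: €640 + €931.75 + €423.75 = €1,995.50.

€1,995.50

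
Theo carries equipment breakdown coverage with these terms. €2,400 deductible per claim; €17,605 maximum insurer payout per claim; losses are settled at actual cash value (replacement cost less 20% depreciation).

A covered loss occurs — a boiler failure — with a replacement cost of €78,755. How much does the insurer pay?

€17,605

At 20% depreciation, ACV = €78,755 − €15,751 = €63,004.
After the deductible, €63,004 − €2,400 = €60,604 remains.
The €17,605 per-incident cap binds; insurer pays €17,605.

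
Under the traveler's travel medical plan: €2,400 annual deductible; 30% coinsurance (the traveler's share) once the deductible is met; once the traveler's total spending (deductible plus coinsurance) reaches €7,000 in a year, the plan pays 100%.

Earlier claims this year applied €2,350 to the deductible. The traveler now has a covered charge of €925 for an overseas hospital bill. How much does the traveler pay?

Deductible still to meet: €2,400 − €2,350 = €50.
The remaining €875 (= €925 − €50) moves to coinsurance.
30% of €875 = €262.50 falls to the traveler.
That puts the traveler's cost at €50 + €262.50 = €312.50 before any cap.
Total out-of-pocket so far would be €2,350 + €312.50 = €2,662.50, below the €7,000 cap — no reduction.

€312.50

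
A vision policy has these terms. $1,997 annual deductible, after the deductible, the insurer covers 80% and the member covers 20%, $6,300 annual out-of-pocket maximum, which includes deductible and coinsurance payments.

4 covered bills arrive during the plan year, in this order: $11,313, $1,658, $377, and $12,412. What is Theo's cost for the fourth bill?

$2,032.80

#1 ($11,313): deductible takes $1,997, $9,316 remains; 20% of $9,316 = $1,863.20. Member owes $3,860.20 (running OOP $3,860.20).
#2 ($1,658): deductible already satisfied, so member's share is 20% × $1,658 = $331.60. Member owes $331.60 (running OOP $4,191.80).
#3 ($377): deductible met; 20% of $377 = $75.40. Cost to member: $75.40. OOP to date $4,267.20.
#4 ($12,412): deductible met; 20% of $12,412 = $2,482.40. That would push OOP to $6,749.60, over the $6,300 cap, so member pays $6,300 − $4,267.20 = $2,032.80.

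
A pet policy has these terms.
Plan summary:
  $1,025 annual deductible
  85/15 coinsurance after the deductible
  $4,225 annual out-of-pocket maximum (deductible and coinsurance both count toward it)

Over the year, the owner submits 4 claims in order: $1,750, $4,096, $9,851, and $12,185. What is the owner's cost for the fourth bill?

$999.20

Claim 1 — $1,750: $1,025 finishes the deductible; $725 goes to coinsurance; 15% of $725 = $108.75. Cost to owner: $1,133.75. OOP to date $1,133.75.
Claim 2 — $4,096: 15% coinsurance on $4,096 = $614.40. Cost to owner: $614.40. OOP to date $1,748.15.
Claim 3 — $9,851: deductible met; 15% of $9,851 = $1,477.65. Owner pays $1,477.65; OOP now $3,225.80.
Claim 4 — $12,185: deductible met; 15% of $12,185 = $1,827.75. Adding that to $3,225.80 gives $5,053.55, past the $4,225 cap; owner pays only $4,225 − $3,225.80 = $999.20.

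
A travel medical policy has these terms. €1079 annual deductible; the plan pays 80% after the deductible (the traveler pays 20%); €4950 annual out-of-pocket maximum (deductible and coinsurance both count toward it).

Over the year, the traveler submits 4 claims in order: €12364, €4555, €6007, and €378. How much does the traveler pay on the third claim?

€703

Bill 1, €12364: deductible takes €1079, €11285 remains; 20% of €11285 = €2257. Cost to traveler: €3336. OOP to date €3336.
Bill 2, €4555: 20% coinsurance on €4555 = €911. Traveler owes €911 (running OOP €4247).
Bill 3, €6007: 20% coinsurance on €6007 = €1201.40. OOP would hit €5448.40 > €4950, so the cap limits the traveler to €4950 − €4247 = €703.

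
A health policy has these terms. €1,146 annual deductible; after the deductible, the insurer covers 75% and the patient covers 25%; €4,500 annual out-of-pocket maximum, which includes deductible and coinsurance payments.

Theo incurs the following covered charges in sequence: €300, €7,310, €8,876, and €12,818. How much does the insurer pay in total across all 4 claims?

€24,804

Claim 1 (€300): all of it applies to the deductible. Patient owes €300 (running OOP €300). Plan pays €300 − €300 = €0.
Claim 2 (€7,310): €846 to deductible, leaving €6,464; patient's 25% is €1,616. Patient pays €2,462; OOP now €2,762. Insurer: €7,310 − €2,462 = €4,848.
Claim 3 (€8,876): deductible already satisfied, so patient's share is 25% × €8,876 = €2,219. OOP would hit €4,981 > €4,500, so the cap limits the patient to €4,500 − €2,762 = €1,738. Plan pays €8,876 − €1,738 = €7,138.
Claim 4 (€12,818): 25% coinsurance on €12,818 = €3,204.50. OOP would hit €7,704.50 > €4,500, so the cap limits the patient to €4,500 − €4,500 = €0. Insurer: €12,818 − €0 = €12,818.
Insurer total = bills − patient's total = €29,304 − €4,500 = €24,804.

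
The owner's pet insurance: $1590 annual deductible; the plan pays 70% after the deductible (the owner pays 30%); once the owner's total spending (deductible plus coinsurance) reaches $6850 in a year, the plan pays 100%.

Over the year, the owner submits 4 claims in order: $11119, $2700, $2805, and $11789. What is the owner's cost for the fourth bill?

$749.80

Claim 1 ($11119): deductible takes $1590, $9529 remains; 30% of $9529 = $2858.70. Cost to owner: $4448.70. OOP to date $4448.70.
Claim 2 ($2700): deductible already satisfied, so owner's share is 30% × $2700 = $810. Owner pays $810; OOP now $5258.70.
Claim 3 ($2805): deductible met; 30% of $2805 = $841.50. Owner owes $841.50 (running OOP $6100.20).
Claim 4 ($11789): deductible met; 30% of $11789 = $3536.70. OOP would hit $9636.90 > $6850, so the cap limits the owner to $6850 − $6100.20 = $749.80.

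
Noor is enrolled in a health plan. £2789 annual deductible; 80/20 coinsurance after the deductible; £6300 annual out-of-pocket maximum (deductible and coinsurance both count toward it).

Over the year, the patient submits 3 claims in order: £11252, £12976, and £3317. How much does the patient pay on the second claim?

£1818.40

Claim 1 — £11252: £2789 to deductible, leaving £8463; patient's 20% is £1692.60. Cost to patient: £4481.60. OOP to date £4481.60.
Claim 2 — £12976: deductible met; 20% of £12976 = £2595.20. That would push OOP to £7076.80, over the £6300 cap, so patient pays £6300 − £4481.60 = £1818.40.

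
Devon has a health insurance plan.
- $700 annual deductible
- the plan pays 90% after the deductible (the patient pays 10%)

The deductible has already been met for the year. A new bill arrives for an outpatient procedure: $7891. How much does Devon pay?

$789.10

The deductible is already satisfied, so the full bill goes to coinsurance.
Coinsurance: $7891 × 10% = $789.10.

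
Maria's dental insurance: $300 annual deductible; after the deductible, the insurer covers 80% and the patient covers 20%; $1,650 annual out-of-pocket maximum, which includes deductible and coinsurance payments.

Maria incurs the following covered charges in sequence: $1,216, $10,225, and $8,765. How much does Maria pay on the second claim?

$1,166.80

Claim 1 — $1,216: deductible takes $300, $916 remains; coinsurance $916 × 20% = $183.20. Patient owes $483.20 (running OOP $483.20).
Claim 2 — $10,225: deductible met; 20% of $10,225 = $2,045. That would push OOP to $2,528.20, over the $1,650 cap, so patient pays $1,650 − $483.20 = $1,166.80.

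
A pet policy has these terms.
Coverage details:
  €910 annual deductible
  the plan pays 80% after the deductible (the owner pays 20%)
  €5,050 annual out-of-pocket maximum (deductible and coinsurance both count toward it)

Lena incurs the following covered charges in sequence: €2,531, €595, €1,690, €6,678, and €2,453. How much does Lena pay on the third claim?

Claim 1 — €2,531: €910 finishes the deductible; €1,621 goes to coinsurance; 20% of €1,621 = €324.20. Owner owes €1,234.20 (running OOP €1,234.20).
Claim 2 — €595: deductible met; 20% of €595 = €119. Owner owes €119 (running OOP €1,353.20).
Claim 3 — €1,690: deductible already satisfied, so owner's share is 20% × €1,690 = €338. Owner pays €338; OOP now €1,691.20.

€338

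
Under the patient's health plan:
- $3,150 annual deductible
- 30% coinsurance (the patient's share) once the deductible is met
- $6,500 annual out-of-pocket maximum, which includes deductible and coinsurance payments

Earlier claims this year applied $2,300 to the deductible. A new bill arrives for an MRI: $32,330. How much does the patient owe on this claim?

Remaining deductible: $3,150 − $2,300 = $850.
That leaves $32,330 − $850 = $31,480 for coinsurance.
30% of $31,480 = $9,444 falls to the patient.
That puts the patient's cost at $850 + $9,444 = $10,294 before any cap.
Year-to-date out-of-pocket would reach $2,300 + $10,294 = $12,594, above the $6,500 maximum, so the patient pays only $6,500 − $2,300 = $4,200.

$4,200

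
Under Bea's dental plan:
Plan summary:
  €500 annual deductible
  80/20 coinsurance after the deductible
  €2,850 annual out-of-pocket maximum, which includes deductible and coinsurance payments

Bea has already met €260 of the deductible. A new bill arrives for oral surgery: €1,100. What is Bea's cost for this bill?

€260 of the €500 deductible is already met, leaving €240.
The remaining €860 (= €1,100 − €240) moves to coinsurance.
Patient's 20% share of €860 is €172.
So the patient owes €240 + €172 = €412 before any cap.
Cumulative spending €260 + €412 = €672 stays under the €2,850 maximum.

€412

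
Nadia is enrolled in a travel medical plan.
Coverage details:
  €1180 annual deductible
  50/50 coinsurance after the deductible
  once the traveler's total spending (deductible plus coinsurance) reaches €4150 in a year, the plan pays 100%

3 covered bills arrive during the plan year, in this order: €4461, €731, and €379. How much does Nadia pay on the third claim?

€189.50

Claim 1 (€4461): deductible takes €1180, €3281 remains; coinsurance €3281 × 50% = €1640.50. Cost to traveler: €2820.50. OOP to date €2820.50.
Claim 2 (€731): deductible already satisfied, so traveler's share is 50% × €731 = €365.50. Traveler owes €365.50 (running OOP €3186).
Claim 3 (€379): deductible met; 50% of €379 = €189.50. Traveler pays €189.50; OOP now €3375.50.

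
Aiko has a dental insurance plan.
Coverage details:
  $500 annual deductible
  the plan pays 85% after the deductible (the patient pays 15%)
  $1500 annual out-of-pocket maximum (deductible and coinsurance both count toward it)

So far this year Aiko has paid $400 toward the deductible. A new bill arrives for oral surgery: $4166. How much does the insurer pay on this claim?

$3456.10

Deductible still to meet: $500 − $400 = $100.
The remaining $4066 (= $4166 − $100) moves to coinsurance.
Patient's 15% share of $4066 is $609.90.
So the patient owes $100 + $609.90 = $709.90 before any cap.
Year-to-date out-of-pocket becomes $400 + $709.90 = $1109.90, still under the $1500 maximum, so no cap applies.
Insurer pays the balance: $4166 − $709.90 = $3456.10.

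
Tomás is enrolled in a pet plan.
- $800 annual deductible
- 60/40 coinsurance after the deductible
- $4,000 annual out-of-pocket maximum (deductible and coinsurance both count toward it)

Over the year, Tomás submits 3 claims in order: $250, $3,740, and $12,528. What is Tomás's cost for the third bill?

Claim 1 ($250): entire amount goes to the deductible. Cost to owner: $250. OOP to date $250.
Claim 2 ($3,740): deductible takes $550, $3,190 remains; coinsurance $3,190 × 40% = $1,276. Owner pays $1,826; OOP now $2,076.
Claim 3 ($12,528): deductible met; 40% of $12,528 = $5,011.20. OOP would hit $7,087.20 > $4,000, so the cap limits the owner to $4,000 − $2,076 = $1,924.

$1,924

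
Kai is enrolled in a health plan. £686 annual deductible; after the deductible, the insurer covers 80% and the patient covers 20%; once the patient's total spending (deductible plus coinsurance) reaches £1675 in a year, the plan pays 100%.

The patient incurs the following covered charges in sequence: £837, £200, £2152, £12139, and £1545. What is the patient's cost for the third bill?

£430.40

Claim 1 (£837): £686 to deductible, leaving £151; 20% of £151 = £30.20. Patient pays £716.20; OOP now £716.20.
Claim 2 (£200): 20% coinsurance on £200 = £40. Patient pays £40; OOP now £756.20.
Claim 3 (£2152): deductible met; 20% of £2152 = £430.40. Patient owes £430.40 (running OOP £1186.60).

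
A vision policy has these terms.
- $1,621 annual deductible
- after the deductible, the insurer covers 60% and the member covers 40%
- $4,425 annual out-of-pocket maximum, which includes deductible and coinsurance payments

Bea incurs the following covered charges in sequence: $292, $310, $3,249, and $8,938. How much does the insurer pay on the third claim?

Claim 1 ($292): fully absorbed by the deductible. Member pays $292; OOP now $292. Insurer: $292 − $292 = $0.
Claim 2 ($310): entire amount goes to the deductible. Member owes $310 (running OOP $602). Insurer: $310 − $310 = $0.
Claim 3 ($3,249): $1,019 finishes the deductible; $2,230 goes to coinsurance; coinsurance $2,230 × 40% = $892. Member pays $1,911; OOP now $2,513. Plan pays $3,249 − $1,911 = $1,338.

$1,338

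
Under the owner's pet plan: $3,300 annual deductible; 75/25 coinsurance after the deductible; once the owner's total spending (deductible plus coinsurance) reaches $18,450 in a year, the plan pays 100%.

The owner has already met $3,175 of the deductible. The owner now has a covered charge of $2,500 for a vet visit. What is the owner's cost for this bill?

$718.75

Remaining deductible: $3,300 − $3,175 = $125.
That leaves $2,500 − $125 = $2,375 for coinsurance.
25% of $2,375 = $593.75 falls to the owner.
That puts the owner's cost at $125 + $593.75 = $718.75 before any cap.
Year-to-date out-of-pocket becomes $3,175 + $718.75 = $3,893.75, still under the $18,450 maximum, so no cap applies.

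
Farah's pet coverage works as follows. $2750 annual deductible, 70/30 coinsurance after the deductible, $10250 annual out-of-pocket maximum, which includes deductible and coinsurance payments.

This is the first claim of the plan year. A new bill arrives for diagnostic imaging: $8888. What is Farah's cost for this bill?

$4591.40

The full $2750 deductible is still open; $2750 of this bill applies to it.
The remaining $6138 (= $8888 − $2750) moves to coinsurance.
30% of $6138 = $1841.40 falls to the owner.
Owner responsibility before any cap: $2750 + $1841.40 = $4591.40.
Year-to-date out-of-pocket becomes $0 + $4591.40 = $4591.40, still under the $10250 maximum, so no cap applies.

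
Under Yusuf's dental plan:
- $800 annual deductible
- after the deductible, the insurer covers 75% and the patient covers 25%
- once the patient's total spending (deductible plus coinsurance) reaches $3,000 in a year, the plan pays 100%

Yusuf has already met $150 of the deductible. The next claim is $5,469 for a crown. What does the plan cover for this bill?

Deductible still to meet: $800 − $150 = $650.
After the $650 deductible portion, $5,469 − $650 = $4,819 is subject to coinsurance.
Patient's 25% share of $4,819 is $1,204.75.
Patient responsibility before any cap: $650 + $1,204.75 = $1,854.75.
Cumulative spending $150 + $1,854.75 = $2,004.75 stays under the $3,000 maximum.
The plan picks up $5,469 − $1,854.75 = $3,614.25.

$3,614.25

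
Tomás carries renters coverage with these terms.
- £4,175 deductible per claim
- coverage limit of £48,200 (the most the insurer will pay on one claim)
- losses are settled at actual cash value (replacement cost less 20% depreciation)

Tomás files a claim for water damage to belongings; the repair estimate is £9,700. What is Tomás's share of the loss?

£6,115

Depreciate 20%: the covered value is £9,700 × 0.8 = £7,760.
After the deductible, £7,760 − £4,175 = £3,585 remains.
£3,585 is within the £48,200 limit, so the insurer pays £3,585.
Out of pocket: £9,700 − £3,585 = £6,115.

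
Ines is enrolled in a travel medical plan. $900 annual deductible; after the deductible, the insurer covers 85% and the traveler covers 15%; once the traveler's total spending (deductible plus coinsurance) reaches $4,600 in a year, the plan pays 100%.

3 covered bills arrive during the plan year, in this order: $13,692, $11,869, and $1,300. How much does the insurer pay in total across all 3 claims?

$22,261

#1 ($13,692): $900 to deductible, leaving $12,792; coinsurance $12,792 × 15% = $1,918.80. Traveler pays $2,818.80; OOP now $2,818.80. Plan pays $13,692 − $2,818.80 = $10,873.20.
#2 ($11,869): 15% coinsurance on $11,869 = $1,780.35. Traveler owes $1,780.35 (running OOP $4,599.15). Insurer: $11,869 − $1,780.35 = $10,088.65.
#3 ($1,300): deductible met; 15% of $1,300 = $195. That would push OOP to $4,794.15, over the $4,600 cap, so traveler pays $4,600 − $4,599.15 = $0.85. Insurer: $1,300 − $0.85 = $1,299.15.
Insurer total: $10,873.20 + $10,088.65 + $1,299.15 = $22,261.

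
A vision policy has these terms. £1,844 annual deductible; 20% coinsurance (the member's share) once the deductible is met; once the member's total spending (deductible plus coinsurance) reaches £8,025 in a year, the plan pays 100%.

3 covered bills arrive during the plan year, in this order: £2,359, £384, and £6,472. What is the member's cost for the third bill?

Claim 1 (£2,359): £1,844 to deductible, leaving £515; 20% of £515 = £103. Member owes £1,947 (running OOP £1,947).
Claim 2 (£384): deductible met; 20% of £384 = £76.80. Member pays £76.80; OOP now £2,023.80.
Claim 3 (£6,472): deductible met; 20% of £6,472 = £1,294.40. Member owes £1,294.40 (running OOP £3,318.20).

£1,294.40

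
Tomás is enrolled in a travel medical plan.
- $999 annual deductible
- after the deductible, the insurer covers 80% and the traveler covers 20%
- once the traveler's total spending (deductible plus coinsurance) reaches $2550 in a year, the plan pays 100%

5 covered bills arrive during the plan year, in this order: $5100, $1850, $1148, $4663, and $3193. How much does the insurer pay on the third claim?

Claim 1 — $5100: deductible takes $999, $4101 remains; 20% of $4101 = $820.20. Traveler pays $1819.20; OOP now $1819.20. Plan pays $5100 − $1819.20 = $3280.80.
Claim 2 — $1850: deductible already satisfied, so traveler's share is 20% × $1850 = $370. Traveler owes $370 (running OOP $2189.20). Plan pays $1850 − $370 = $1480.
Claim 3 — $1148: 20% coinsurance on $1148 = $229.60. Traveler pays $229.60; OOP now $2418.80. Insurer: $1148 − $229.60 = $918.40.

$918.40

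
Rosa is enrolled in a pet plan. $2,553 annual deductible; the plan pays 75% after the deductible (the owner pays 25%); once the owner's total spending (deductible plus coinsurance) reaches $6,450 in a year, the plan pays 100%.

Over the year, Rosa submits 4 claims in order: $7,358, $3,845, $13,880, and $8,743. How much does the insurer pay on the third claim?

Bill 1, $7,358: $2,553 to deductible, leaving $4,805; owner's 25% is $1,201.25. Owner pays $3,754.25; OOP now $3,754.25. Insurer: $7,358 − $3,754.25 = $3,603.75.
Bill 2, $3,845: deductible met; 25% of $3,845 = $961.25. Owner owes $961.25 (running OOP $4,715.50). Plan pays $3,845 − $961.25 = $2,883.75.
Bill 3, $13,880: deductible met; 25% of $13,880 = $3,470. OOP would hit $8,185.50 > $6,450, so the cap limits the owner to $6,450 − $4,715.50 = $1,734.50. Insurer: $13,880 − $1,734.50 = $12,145.50.

$12,145.50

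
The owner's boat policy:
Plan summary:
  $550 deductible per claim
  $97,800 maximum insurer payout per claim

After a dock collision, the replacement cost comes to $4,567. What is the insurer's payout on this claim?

After the deductible, $4,567 − $550 = $4,017 remains.
$4,017 ≤ $97,800, so the limit doesn't bind; insurer pays $4,017.

$4,017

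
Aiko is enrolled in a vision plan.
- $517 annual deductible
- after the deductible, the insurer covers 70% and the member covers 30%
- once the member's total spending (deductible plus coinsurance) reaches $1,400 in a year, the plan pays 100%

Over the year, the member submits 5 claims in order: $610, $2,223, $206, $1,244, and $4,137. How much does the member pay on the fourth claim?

Claim 1 ($610): $517 finishes the deductible; $93 goes to coinsurance; 30% of $93 = $27.90. Member owes $544.90 (running OOP $544.90).
Claim 2 ($2,223): deductible met; 30% of $2,223 = $666.90. Member pays $666.90; OOP now $1,211.80.
Claim 3 ($206): 30% coinsurance on $206 = $61.80. Member owes $61.80 (running OOP $1,273.60).
Claim 4 ($1,244): deductible already satisfied, so member's share is 30% × $1,244 = $373.20. Adding that to $1,273.60 gives $1,646.80, past the $1,400 cap; member pays only $1,400 − $1,273.60 = $126.40.

$126.40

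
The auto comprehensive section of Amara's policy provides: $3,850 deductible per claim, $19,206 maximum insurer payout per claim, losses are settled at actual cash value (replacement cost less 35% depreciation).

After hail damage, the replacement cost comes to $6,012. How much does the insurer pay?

$57.80

Depreciate 35%: the covered value is $6,012 × 0.65 = $3,907.80.
After the deductible, $3,907.80 − $3,850 = $57.80 remains.
That's under the $19,206 cap, so the insurer reimburses the full $57.80.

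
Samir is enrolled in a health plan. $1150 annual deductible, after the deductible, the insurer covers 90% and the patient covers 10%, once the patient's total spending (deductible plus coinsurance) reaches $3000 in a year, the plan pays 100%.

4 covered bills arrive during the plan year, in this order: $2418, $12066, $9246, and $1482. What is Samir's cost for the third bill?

$516.60

Claim 1 ($2418): deductible takes $1150, $1268 remains; coinsurance $1268 × 10% = $126.80. Cost to patient: $1276.80. OOP to date $1276.80.
Claim 2 ($12066): deductible already satisfied, so patient's share is 10% × $12066 = $1206.60. Patient pays $1206.60; OOP now $2483.40.
Claim 3 ($9246): deductible met; 10% of $9246 = $924.60. Adding that to $2483.40 gives $3408, past the $3000 cap; patient pays only $3000 − $2483.40 = $516.60.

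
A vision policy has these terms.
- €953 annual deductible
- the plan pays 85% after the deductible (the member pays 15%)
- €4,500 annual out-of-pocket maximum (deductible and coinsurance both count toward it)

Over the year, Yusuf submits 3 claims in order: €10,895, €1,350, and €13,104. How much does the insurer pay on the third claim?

€11,250.80

Claim 1 — €10,895: €953 finishes the deductible; €9,942 goes to coinsurance; coinsurance €9,942 × 15% = €1,491.30. Cost to member: €2,444.30. OOP to date €2,444.30. Insurer: €10,895 − €2,444.30 = €8,450.70.
Claim 2 — €1,350: 15% coinsurance on €1,350 = €202.50. Member owes €202.50 (running OOP €2,646.80). Plan pays €1,350 − €202.50 = €1,147.50.
Claim 3 — €13,104: deductible already satisfied, so member's share is 15% × €13,104 = €1,965.60. Adding that to €2,646.80 gives €4,612.40, past the €4,500 cap; member pays only €4,500 − €2,646.80 = €1,853.20. Plan pays €13,104 − €1,853.20 = €11,250.80.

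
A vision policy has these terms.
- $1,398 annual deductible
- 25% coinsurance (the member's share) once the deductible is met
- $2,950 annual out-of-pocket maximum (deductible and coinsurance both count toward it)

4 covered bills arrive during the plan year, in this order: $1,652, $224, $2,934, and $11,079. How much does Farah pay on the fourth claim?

Claim 1 ($1,652): deductible takes $1,398, $254 remains; 25% of $254 = $63.50. Cost to member: $1,461.50. OOP to date $1,461.50.
Claim 2 ($224): 25% coinsurance on $224 = $56. Member owes $56 (running OOP $1,517.50).
Claim 3 ($2,934): deductible met; 25% of $2,934 = $733.50. Member pays $733.50; OOP now $2,251.
Claim 4 ($11,079): 25% coinsurance on $11,079 = $2,769.75. Adding that to $2,251 gives $5,020.75, past the $2,950 cap; member pays only $2,950 − $2,251 = $699.

$699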